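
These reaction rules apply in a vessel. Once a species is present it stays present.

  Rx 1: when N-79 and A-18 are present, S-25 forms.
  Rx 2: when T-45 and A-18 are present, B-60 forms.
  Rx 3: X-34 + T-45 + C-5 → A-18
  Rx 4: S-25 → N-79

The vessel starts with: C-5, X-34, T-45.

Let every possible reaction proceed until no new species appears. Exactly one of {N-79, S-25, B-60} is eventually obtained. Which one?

X-34, T-45, and C-5 present → A-18 forms (Rx 3).
T-45 and A-18 present → B-60 forms (Rx 2).
S-25 would need N-79 and A-18 (Rx 1), but N-79 never forms. N-79 would need S-25 (Rx 4), but S-25 never forms.

B-60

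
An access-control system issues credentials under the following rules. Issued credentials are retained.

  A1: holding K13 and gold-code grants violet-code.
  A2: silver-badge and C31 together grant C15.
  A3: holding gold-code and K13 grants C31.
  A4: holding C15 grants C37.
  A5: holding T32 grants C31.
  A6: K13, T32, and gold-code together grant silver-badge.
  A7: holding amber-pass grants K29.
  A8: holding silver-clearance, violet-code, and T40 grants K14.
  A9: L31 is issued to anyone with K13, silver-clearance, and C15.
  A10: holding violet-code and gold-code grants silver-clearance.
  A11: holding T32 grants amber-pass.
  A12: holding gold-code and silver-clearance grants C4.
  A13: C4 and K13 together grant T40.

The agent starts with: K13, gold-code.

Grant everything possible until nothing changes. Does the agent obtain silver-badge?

silver-badge would need K13, T32, and gold-code (A6), but T32 is never granted.

No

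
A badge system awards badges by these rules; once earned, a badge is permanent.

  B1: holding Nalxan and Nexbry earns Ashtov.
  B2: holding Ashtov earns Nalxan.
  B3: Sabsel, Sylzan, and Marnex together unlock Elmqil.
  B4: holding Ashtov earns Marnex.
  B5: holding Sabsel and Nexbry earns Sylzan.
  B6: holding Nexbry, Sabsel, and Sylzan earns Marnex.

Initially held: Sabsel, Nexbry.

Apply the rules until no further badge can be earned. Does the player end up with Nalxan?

No

Nalxan would need Ashtov (B2), but Ashtov is never earned.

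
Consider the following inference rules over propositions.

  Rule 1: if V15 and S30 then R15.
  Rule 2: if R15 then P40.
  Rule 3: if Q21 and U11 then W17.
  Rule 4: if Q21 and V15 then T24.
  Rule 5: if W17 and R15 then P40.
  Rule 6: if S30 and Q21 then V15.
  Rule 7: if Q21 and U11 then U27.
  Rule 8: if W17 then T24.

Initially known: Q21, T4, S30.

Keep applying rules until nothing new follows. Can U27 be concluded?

U27 would need Q21 and U11 (Rule 7), but U11 is never established.

No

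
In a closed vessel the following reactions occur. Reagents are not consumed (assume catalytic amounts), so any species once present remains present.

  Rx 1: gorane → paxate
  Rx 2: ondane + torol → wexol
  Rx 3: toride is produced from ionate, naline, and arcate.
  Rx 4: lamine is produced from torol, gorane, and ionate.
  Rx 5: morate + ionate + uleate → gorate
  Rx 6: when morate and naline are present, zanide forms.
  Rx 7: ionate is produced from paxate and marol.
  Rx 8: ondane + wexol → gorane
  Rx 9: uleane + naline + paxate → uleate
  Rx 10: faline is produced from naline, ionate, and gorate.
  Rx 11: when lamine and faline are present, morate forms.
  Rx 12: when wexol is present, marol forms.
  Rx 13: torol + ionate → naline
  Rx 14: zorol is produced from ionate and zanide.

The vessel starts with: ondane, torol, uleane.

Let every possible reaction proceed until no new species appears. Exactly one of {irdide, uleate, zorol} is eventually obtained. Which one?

ondane and torol present → wexol forms (Rx 2).
wexol present → marol forms (Rx 12).
ondane and wexol present → gorane forms (Rx 8).
gorane present → paxate forms (Rx 1).
paxate and marol present → ionate forms (Rx 7).
torol and ionate present → naline forms (Rx 13).
uleane, naline, and paxate present → uleate forms (Rx 9).
zorol would need ionate and zanide (Rx 14), but zanide never forms. No rule produces irdide, and it is not given.

uleate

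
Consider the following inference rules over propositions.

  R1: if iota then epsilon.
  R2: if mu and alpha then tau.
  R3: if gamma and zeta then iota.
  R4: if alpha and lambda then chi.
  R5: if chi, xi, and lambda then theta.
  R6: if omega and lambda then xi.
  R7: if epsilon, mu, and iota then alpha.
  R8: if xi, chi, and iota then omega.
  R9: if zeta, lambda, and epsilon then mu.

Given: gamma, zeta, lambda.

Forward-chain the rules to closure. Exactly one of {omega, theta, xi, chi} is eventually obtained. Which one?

chi

gamma and zeta hold, so iota follows (R3).
iota holds, so epsilon follows (R1).
zeta, lambda, and epsilon hold, so mu follows (R9).
From epsilon, mu, and iota, R7 gives alpha.
From alpha and lambda, R4 gives chi.
xi would need omega and lambda (R6), but omega is never established. theta would need chi, xi, and lambda (R5), but xi is never established. omega would need xi, chi, and iota (R8), but xi is never established.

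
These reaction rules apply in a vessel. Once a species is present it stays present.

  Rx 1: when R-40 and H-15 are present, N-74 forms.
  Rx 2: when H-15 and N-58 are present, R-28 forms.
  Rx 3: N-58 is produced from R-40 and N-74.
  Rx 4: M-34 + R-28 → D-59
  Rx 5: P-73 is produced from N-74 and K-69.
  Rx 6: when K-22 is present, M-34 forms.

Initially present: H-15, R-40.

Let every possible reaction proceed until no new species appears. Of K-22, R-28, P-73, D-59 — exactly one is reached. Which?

R-28

R-40 and H-15 present → N-74 forms (Rx 1).
R-40 and N-74 present → N-58 forms (Rx 3).
H-15 and N-58 present → R-28 forms (Rx 2).
P-73 would need N-74 and K-69 (Rx 5), but K-69 never forms. D-59 would need M-34 and R-28 (Rx 4), but M-34 never forms. No rule produces K-22, and it is not given.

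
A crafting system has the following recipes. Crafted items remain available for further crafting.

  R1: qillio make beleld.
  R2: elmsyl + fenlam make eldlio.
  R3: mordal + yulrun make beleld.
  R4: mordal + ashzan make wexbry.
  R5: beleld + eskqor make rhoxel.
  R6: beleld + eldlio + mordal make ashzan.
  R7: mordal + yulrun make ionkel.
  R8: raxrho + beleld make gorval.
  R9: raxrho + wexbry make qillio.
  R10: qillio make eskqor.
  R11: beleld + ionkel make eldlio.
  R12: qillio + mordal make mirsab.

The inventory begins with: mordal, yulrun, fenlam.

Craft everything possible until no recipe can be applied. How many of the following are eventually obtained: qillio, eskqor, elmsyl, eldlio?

1

mordal + yulrun → beleld (R3).
mordal + yulrun → ionkel (R7).
Using R11, beleld and ionkel make eldlio.
qillio would need raxrho and wexbry (R9), but raxrho is never obtained.
eskqor would need qillio (R10), but qillio is never obtained.
No rule produces elmsyl, and it is not given.
eldlio: reached.
Reached: eldlio — 1 of the 4.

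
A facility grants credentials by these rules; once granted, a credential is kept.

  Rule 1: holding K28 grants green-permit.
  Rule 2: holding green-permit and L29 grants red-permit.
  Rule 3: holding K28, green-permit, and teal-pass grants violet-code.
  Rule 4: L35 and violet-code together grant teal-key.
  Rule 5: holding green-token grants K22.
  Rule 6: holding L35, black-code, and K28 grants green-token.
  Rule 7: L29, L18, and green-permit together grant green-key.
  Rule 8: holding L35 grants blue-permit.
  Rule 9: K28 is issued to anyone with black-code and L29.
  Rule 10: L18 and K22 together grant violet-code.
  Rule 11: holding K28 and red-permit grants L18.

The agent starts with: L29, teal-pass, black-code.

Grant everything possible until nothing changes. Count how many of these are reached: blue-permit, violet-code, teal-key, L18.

2

Holding black-code and L29 grants K28 (Rule 9).
Holding K28 grants green-permit (Rule 1).
Holding K28, green-permit, and teal-pass grants violet-code (Rule 3).
Holding green-permit and L29 grants red-permit (Rule 2).
Holding K28 and red-permit grants L18 (Rule 11).
blue-permit would need L35 (Rule 8), but L35 is never granted.
violet-code: reached.
teal-key would need L35 and violet-code (Rule 4), but L35 is never granted.
L18: reached.
Reached: violet-code and L18 — 2 of the 4.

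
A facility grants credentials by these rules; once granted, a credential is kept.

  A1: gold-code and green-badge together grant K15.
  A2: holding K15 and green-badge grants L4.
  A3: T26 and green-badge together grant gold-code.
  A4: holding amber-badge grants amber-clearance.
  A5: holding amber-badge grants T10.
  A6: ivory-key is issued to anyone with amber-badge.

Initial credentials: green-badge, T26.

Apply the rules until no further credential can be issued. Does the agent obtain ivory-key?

ivory-key would need amber-badge (A6), but amber-badge is never granted.

No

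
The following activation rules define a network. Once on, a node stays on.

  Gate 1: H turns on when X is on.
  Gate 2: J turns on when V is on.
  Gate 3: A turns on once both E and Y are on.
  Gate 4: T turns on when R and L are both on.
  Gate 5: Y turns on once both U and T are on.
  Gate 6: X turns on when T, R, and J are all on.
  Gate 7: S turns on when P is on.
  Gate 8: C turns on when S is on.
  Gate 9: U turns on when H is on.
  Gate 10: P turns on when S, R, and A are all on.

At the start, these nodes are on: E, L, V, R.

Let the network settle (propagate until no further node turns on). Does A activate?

Yes

Gate 4: R and L on → T on.
Gate 2: V on → J on.
T, R, and J are on, so X turns on (Gate 6).
X is on, so H turns on (Gate 1).
H is on, so U turns on (Gate 9).
U and T are on, so Y turns on (Gate 5).
E and Y are on, so A turns on (Gate 3).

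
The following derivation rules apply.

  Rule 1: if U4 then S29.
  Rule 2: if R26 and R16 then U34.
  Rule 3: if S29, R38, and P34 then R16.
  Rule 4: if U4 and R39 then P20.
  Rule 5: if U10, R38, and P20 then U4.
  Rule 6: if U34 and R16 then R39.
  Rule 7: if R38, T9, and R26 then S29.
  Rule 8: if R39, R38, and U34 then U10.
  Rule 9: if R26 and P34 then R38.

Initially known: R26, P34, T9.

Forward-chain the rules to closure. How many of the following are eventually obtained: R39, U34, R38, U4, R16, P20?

4

From R26 and P34, Rule 9 gives R38.
R38, T9, and R26 hold, so S29 follows (Rule 7).
From S29, R38, and P34, Rule 3 gives R16.
R26 and R16 hold, so U34 follows (Rule 2).
U34 and R16 hold, so R39 follows (Rule 6).
R39: reached.
U34: reached.
R38: reached.
U4 would need U10, R38, and P20 (Rule 5), but P20 is never established.
R16: reached.
P20 would need U4 and R39 (Rule 4), but U4 is never established.
Reached: R39, U34, R38, and R16 — 4 of the 6.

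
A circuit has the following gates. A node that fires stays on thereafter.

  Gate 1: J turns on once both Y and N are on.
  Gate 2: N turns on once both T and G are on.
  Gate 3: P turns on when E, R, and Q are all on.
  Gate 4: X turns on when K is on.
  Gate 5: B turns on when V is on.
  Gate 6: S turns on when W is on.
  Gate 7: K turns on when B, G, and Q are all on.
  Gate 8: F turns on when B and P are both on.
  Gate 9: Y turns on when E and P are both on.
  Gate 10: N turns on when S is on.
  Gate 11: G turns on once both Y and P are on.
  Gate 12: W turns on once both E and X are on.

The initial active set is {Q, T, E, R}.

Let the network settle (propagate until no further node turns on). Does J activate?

Gate 3: E, R, and Q on → P on.
E and P are on, so Y turns on (Gate 9).
Y and P are on, so G turns on (Gate 11).
Gate 2: T and G on → N on.
Y and N are on, so J turns on (Gate 1).

Yes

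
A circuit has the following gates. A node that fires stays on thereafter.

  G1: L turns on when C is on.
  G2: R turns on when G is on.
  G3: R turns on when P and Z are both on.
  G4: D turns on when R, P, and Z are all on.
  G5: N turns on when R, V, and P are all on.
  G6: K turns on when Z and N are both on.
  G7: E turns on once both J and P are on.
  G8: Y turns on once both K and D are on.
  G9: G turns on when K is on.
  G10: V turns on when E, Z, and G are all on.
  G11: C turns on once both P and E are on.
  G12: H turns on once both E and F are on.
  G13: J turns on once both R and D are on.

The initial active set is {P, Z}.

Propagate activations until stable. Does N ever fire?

No

N would need R, V, and P (G5), but V never turns on.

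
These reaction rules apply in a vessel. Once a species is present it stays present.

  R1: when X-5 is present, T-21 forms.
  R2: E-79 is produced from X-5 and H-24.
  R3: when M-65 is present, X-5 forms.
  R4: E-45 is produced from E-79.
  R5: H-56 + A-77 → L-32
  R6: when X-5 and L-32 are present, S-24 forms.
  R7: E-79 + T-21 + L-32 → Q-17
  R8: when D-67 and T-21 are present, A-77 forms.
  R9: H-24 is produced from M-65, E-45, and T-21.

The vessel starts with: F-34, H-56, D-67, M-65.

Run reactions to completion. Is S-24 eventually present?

Yes

M-65 present → X-5 forms (R3).
X-5 present → T-21 forms (R1).
D-67 and T-21 present → A-77 forms (R8).
H-56 and A-77 present → L-32 forms (R5).
X-5 and L-32 present → S-24 forms (R6).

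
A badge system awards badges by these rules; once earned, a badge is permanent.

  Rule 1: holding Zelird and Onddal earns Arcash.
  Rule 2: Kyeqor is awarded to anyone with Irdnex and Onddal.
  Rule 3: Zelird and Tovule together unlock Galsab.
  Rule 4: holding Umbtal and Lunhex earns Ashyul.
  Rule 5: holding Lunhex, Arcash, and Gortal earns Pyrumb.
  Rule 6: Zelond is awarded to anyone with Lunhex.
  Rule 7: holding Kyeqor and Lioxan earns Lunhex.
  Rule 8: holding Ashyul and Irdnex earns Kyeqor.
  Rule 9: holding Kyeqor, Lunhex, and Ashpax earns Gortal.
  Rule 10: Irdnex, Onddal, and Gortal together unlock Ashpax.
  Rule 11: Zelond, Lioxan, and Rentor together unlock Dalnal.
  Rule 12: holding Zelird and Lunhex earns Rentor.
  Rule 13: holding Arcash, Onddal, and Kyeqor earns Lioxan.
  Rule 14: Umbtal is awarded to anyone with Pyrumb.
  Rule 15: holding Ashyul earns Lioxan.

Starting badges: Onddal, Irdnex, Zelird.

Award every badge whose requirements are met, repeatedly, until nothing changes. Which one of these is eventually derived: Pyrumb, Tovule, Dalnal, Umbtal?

With Zelird and Onddal, Arcash is earned (Rule 1).
With Irdnex and Onddal, Kyeqor is earned (Rule 2).
With Arcash, Onddal, and Kyeqor, Lioxan is earned (Rule 13).
With Kyeqor and Lioxan, Lunhex is earned (Rule 7).
With Lunhex, Zelond is earned (Rule 6).
With Zelird and Lunhex, Rentor is earned (Rule 12).
With Zelond, Lioxan, and Rentor, Dalnal is earned (Rule 11).
No rule produces Tovule, and it is not given. Pyrumb would need Lunhex, Arcash, and Gortal (Rule 5), but Gortal is never earned. Umbtal would need Pyrumb (Rule 14), but Pyrumb is never earned.

Dalnal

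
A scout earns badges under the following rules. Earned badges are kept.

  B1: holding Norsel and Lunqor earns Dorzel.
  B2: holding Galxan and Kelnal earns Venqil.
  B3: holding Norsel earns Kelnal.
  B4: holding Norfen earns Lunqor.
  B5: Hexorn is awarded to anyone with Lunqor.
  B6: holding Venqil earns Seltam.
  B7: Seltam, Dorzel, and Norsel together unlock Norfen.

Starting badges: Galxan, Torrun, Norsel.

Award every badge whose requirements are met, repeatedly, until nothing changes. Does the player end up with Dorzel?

Dorzel would need Norsel and Lunqor (B1), but Lunqor is never earned.

No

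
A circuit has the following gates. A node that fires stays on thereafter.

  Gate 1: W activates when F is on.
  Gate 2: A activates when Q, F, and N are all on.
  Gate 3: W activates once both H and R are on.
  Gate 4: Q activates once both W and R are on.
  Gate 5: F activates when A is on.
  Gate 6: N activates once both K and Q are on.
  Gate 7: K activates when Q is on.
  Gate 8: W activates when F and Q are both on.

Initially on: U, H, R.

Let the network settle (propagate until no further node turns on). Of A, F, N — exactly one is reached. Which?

H and R are on, so W activates (Gate 3).
W and R are on, so Q activates (Gate 4).
Q is on, so K activates (Gate 7).
K and Q are on, so N activates (Gate 6).
A would need Q, F, and N (Gate 2), but F never turns on. F would need A (Gate 5), but A never turns on.

N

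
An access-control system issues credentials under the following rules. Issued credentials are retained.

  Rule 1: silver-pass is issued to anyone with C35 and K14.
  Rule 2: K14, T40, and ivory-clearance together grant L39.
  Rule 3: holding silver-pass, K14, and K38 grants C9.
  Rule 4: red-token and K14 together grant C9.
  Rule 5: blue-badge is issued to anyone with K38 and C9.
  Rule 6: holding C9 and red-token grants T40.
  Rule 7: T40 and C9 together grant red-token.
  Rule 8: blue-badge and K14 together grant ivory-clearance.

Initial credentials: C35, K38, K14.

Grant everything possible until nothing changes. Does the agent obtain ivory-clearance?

Yes

Holding C35 and K14 grants silver-pass (Rule 1).
Holding silver-pass, K14, and K38 grants C9 (Rule 3).
Holding K38 and C9 grants blue-badge (Rule 5).
Holding blue-badge and K14 grants ivory-clearance (Rule 8).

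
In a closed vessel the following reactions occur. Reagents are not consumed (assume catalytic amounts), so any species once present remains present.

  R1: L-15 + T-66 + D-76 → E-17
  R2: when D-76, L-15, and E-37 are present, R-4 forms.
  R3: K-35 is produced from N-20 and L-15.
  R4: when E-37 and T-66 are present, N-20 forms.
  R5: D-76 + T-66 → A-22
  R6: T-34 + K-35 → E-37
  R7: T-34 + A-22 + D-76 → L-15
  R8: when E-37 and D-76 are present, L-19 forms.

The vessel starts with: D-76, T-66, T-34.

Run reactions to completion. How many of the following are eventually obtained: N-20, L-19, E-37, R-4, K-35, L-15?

1

D-76 and T-66 present → A-22 forms (R5).
T-34, A-22, and D-76 present → L-15 forms (R7).
N-20 would need E-37 and T-66 (R4), but E-37 never forms.
L-19 would need E-37 and D-76 (R8), but E-37 never forms.
E-37 would need T-34 and K-35 (R6), but K-35 never forms.
R-4 would need D-76, L-15, and E-37 (R2), but E-37 never forms.
K-35 would need N-20 and L-15 (R3), but N-20 never forms.
L-15: reached.
Reached: L-15 — 1 of the 6.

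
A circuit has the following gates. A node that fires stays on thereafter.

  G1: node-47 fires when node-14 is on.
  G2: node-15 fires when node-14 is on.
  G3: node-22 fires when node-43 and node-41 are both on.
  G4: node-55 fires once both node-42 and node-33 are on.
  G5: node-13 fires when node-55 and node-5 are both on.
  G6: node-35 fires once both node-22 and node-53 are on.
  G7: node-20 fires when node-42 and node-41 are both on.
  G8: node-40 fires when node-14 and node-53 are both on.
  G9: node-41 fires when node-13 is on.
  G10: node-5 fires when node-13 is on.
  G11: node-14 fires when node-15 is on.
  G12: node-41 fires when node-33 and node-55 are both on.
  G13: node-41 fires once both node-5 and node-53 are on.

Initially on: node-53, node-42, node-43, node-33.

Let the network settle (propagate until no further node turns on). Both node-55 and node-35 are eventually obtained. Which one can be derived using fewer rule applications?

node-55: node-42 and node-33 are on, so node-55 fires (G4). [1 rule application]
node-35: G4: node-42 and node-33 on → node-55 on. node-33 and node-55 are on, so node-41 fires (G12). G3: node-43 and node-41 on → node-22 on. G6: node-22 and node-53 on → node-35 on. [4 rule applications]
node-55 needs fewer.

node-55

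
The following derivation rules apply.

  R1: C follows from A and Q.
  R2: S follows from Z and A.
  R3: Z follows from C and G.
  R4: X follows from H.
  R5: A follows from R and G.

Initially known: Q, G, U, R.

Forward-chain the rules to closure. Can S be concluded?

From R and G, R5 gives A.
From A and Q, R1 gives C.
C and G hold, so Z follows (R3).
Z and A hold, so S follows (R2).

Yes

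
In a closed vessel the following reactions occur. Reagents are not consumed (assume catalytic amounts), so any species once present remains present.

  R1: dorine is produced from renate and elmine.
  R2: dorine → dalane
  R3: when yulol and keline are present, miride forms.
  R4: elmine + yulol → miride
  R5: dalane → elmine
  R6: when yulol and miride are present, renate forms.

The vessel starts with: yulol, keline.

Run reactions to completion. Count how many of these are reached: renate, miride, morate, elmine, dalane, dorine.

yulol and keline present → miride forms (R3).
yulol and miride present → renate forms (R6).
renate: reached.
miride: reached.
No rule produces morate, and it is not given.
elmine would need dalane (R5), but dalane never forms.
dalane would need dorine (R2), but dorine never forms.
dorine would need renate and elmine (R1), but elmine never forms.
Reached: renate and miride — 2 of the 6.

2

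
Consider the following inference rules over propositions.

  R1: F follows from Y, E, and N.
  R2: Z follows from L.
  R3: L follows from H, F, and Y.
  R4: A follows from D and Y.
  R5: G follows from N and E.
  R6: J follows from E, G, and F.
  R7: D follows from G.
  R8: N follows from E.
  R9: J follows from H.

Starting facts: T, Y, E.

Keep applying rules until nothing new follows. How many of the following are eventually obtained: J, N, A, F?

From E, R8 gives N.
From N and E, R5 gives G.
From Y, E, and N, R1 gives F.
G holds, so D follows (R7).
E, G, and F hold, so J follows (R6).
From D and Y, R4 gives A.
J: reached.
N: reached.
A: reached.
F: reached.
All 4 are reached.

4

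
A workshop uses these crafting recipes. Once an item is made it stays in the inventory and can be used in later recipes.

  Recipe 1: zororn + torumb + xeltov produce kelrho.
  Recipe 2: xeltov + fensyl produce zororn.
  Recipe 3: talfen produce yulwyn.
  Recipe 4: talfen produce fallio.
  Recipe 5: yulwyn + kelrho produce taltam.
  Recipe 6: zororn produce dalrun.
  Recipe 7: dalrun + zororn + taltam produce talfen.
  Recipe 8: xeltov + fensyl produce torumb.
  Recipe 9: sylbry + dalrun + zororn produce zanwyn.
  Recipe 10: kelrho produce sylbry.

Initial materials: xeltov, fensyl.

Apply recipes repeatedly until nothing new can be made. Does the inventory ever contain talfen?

talfen would need dalrun, zororn, and taltam (Recipe 7), but taltam is never obtained.

No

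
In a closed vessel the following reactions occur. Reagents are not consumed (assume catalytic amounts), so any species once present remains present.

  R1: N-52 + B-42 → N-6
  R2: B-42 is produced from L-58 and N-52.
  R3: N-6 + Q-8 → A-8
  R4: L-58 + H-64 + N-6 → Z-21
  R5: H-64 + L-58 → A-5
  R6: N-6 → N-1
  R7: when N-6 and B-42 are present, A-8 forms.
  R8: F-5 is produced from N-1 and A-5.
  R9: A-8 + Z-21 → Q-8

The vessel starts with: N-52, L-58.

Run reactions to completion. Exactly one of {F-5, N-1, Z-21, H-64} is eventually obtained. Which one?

N-1

L-58 and N-52 present → B-42 forms (R2).
N-52 and B-42 present → N-6 forms (R1).
N-6 present → N-1 forms (R6).
Z-21 would need L-58, H-64, and N-6 (R4), but H-64 never forms. No rule produces H-64, and it is not given. F-5 would need N-1 and A-5 (R8), but A-5 never forms.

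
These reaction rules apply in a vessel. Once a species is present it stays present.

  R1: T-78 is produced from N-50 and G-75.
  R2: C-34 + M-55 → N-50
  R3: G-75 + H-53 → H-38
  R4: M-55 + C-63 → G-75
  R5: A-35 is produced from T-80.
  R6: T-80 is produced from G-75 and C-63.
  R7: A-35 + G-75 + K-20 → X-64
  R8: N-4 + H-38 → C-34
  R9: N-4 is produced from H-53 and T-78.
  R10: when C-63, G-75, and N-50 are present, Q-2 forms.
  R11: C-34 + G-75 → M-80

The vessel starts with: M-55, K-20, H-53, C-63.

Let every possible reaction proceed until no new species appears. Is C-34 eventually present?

C-34 would need N-4 and H-38 (R8), but N-4 never forms.

No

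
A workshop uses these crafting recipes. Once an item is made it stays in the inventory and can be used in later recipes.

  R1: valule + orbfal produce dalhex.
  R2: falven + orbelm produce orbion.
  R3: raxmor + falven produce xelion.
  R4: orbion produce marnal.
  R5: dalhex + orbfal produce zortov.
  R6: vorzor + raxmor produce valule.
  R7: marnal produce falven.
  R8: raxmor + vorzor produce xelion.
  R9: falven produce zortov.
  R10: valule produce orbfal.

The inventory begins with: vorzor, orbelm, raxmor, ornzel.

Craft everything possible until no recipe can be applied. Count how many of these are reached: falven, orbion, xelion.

1

Using R8, raxmor and vorzor make xelion.
falven would need marnal (R7), but marnal is never obtained.
orbion would need falven and orbelm (R2), but falven is never obtained.
xelion: reached.
Reached: xelion — 1 of the 3.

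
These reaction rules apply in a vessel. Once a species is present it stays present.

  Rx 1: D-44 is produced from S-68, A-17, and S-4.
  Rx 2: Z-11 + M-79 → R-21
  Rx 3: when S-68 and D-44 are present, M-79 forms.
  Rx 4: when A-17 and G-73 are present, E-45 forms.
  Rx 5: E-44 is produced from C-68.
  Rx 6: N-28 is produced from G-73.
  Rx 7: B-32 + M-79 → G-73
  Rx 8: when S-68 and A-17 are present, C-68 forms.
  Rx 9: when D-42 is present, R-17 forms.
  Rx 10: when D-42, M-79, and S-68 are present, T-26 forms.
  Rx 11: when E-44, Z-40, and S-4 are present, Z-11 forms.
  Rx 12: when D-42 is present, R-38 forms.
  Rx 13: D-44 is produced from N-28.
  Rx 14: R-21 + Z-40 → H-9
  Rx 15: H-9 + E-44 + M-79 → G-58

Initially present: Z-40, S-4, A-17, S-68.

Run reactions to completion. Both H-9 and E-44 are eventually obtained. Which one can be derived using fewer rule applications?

E-44

E-44: S-68 and A-17 present → C-68 forms (Rx 8). C-68 present → E-44 forms (Rx 5). [2 rule applications]
H-9: S-68, A-17, and S-4 present → D-44 forms (Rx 1). S-68 and A-17 present → C-68 forms (Rx 8). C-68 present → E-44 forms (Rx 5). S-68 and D-44 present → M-79 forms (Rx 3). E-44, Z-40, and S-4 present → Z-11 forms (Rx 11). Z-11 and M-79 present → R-21 forms (Rx 2). R-21 and Z-40 present → H-9 forms (Rx 14). [7 rule applications]
E-44 needs fewer.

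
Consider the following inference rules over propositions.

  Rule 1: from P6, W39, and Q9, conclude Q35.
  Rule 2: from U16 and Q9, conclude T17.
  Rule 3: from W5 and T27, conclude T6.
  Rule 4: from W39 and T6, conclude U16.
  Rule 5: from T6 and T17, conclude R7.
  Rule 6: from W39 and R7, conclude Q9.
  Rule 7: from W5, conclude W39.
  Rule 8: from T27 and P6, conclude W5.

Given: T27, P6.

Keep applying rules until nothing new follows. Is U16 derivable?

From T27 and P6, Rule 8 gives W5.
W5 holds, so W39 follows (Rule 7).
W5 and T27 hold, so T6 follows (Rule 3).
From W39 and T6, Rule 4 gives U16.

Yes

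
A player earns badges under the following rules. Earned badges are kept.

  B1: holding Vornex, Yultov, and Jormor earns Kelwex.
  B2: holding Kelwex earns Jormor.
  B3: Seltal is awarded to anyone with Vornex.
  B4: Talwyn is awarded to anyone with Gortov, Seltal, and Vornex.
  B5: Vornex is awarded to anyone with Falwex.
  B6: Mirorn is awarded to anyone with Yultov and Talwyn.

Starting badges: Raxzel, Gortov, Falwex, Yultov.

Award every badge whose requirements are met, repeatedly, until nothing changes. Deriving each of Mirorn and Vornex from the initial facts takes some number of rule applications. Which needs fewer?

Vornex

Vornex: With Falwex, Vornex is earned (B5). [1 rule application]
Mirorn: With Falwex, Vornex is earned (B5). With Vornex, Seltal is earned (B3). With Gortov, Seltal, and Vornex, Talwyn is earned (B4). With Yultov and Talwyn, Mirorn is earned (B6). [4 rule applications]
Vornex needs fewer.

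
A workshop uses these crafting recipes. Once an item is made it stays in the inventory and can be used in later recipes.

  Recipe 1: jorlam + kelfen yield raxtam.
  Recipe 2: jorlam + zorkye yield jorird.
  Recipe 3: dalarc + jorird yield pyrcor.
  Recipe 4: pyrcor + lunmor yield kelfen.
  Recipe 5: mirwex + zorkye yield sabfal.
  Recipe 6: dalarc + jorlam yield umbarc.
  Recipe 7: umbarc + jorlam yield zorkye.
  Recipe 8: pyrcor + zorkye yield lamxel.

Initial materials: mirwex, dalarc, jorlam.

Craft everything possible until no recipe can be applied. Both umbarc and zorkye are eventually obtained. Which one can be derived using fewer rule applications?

umbarc: Using Recipe 6, dalarc and jorlam make umbarc. [1 rule application]
zorkye: Using Recipe 6, dalarc and jorlam make umbarc. umbarc + jorlam → zorkye (Recipe 7). [2 rule applications]
umbarc needs fewer.

umbarc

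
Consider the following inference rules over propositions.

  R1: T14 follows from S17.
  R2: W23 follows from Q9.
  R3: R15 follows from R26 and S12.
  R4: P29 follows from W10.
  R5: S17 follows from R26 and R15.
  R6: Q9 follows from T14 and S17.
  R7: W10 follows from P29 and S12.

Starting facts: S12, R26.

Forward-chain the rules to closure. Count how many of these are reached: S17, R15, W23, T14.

4

From R26 and S12, R3 gives R15.
R26 and R15 hold, so S17 follows (R5).
From S17, R1 gives T14.
From T14 and S17, R6 gives Q9.
Q9 holds, so W23 follows (R2).
S17: reached.
R15: reached.
W23: reached.
T14: reached.
All 4 are reached.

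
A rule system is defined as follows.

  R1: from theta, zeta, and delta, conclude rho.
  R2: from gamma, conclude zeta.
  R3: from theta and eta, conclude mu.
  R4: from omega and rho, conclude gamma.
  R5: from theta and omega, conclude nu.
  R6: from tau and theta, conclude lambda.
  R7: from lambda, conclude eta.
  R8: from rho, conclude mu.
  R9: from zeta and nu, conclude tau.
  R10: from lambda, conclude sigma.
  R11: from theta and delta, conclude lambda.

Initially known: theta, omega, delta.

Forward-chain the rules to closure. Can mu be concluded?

Yes

theta and delta hold, so lambda follows (R11).
From lambda, R7 gives eta.
From theta and eta, R3 gives mu.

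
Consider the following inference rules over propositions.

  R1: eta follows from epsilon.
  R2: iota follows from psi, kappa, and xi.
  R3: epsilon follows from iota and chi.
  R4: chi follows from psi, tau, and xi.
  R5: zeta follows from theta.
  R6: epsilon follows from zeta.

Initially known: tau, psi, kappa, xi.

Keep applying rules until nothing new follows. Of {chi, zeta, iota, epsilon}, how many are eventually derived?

3

From psi, kappa, and xi, R2 gives iota.
psi, tau, and xi hold, so chi follows (R4).
iota and chi hold, so epsilon follows (R3).
chi: reached.
zeta would need theta (R5), but theta is never established.
iota: reached.
epsilon: reached.
Reached: chi, iota, and epsilon — 3 of the 4.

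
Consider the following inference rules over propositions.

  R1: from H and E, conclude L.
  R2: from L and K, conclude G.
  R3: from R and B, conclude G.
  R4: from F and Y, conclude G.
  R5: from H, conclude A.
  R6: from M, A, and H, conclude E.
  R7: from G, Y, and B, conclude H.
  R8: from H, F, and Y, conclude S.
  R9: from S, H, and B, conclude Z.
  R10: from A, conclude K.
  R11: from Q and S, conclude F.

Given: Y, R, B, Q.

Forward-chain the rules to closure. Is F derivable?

No

F would need Q and S (R11), but S is never established.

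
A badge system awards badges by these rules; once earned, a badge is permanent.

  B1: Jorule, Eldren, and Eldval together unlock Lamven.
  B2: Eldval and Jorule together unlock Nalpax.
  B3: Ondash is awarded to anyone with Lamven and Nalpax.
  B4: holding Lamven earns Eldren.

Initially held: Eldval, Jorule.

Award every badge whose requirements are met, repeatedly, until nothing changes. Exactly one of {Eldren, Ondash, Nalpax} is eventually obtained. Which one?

With Eldval and Jorule, Nalpax is earned (B2).
Eldren would need Lamven (B4), but Lamven is never earned. Ondash would need Lamven and Nalpax (B3), but Lamven is never earned.

Nalpax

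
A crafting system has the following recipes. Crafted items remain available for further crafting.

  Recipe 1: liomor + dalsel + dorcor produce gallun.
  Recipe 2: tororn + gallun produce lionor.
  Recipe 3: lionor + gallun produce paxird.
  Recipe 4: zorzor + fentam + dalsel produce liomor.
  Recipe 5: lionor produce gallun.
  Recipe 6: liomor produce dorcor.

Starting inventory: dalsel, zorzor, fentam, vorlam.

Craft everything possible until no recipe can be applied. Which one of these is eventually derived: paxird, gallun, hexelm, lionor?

gallun

zorzor + fentam + dalsel → liomor (Recipe 4).
Using Recipe 6, liomor makes dorcor.
Using Recipe 1, liomor, dalsel, and dorcor make gallun.
No rule produces hexelm, and it is not given. paxird would need lionor and gallun (Recipe 3), but lionor is never obtained. lionor would need tororn and gallun (Recipe 2), but tororn is never obtained.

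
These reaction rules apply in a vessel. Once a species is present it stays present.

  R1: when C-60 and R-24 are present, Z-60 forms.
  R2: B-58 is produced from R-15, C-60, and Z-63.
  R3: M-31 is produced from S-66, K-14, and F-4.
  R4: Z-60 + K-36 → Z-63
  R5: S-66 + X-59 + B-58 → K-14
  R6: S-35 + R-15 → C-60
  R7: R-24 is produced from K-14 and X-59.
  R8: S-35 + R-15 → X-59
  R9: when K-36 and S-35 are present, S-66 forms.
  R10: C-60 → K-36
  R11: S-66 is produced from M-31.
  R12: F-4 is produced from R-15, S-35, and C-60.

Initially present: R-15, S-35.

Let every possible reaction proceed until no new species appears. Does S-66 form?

Yes

S-35 and R-15 present → C-60 forms (R6).
C-60 present → K-36 forms (R10).
K-36 and S-35 present → S-66 forms (R9).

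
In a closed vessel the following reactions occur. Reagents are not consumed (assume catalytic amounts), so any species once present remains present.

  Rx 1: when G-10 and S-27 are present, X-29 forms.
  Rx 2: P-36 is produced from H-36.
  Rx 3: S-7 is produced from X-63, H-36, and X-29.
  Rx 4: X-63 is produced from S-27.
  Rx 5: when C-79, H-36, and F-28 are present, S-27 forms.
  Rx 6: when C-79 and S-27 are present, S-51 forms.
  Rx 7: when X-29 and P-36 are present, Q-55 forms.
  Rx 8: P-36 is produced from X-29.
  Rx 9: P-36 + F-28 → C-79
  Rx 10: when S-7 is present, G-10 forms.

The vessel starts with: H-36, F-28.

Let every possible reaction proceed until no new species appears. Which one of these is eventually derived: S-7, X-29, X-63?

X-63

H-36 present → P-36 forms (Rx 2).
P-36 and F-28 present → C-79 forms (Rx 9).
C-79, H-36, and F-28 present → S-27 forms (Rx 5).
S-27 present → X-63 forms (Rx 4).
S-7 would need X-63, H-36, and X-29 (Rx 3), but X-29 never forms. X-29 would need G-10 and S-27 (Rx 1), but G-10 never forms.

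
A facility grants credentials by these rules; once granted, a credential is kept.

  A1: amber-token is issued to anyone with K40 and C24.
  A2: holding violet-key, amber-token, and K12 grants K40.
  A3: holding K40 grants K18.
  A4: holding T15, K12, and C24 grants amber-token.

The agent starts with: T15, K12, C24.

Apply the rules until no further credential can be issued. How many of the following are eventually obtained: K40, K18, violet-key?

K40 would need violet-key, amber-token, and K12 (A2), but violet-key is never granted.
K18 would need K40 (A3), but K40 is never granted.
No rule produces violet-key, and it is not given.
None of the 3 are reached.

0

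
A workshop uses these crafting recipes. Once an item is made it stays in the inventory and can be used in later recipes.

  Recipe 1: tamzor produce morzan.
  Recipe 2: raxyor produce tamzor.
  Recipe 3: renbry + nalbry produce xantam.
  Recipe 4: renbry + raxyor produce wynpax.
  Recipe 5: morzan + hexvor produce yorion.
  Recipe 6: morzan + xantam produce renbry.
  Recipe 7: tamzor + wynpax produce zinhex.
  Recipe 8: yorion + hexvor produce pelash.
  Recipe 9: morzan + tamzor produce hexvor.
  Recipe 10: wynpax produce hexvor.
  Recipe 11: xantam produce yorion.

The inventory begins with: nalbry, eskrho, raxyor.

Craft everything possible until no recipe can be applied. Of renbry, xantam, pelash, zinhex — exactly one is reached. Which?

raxyor → tamzor (Recipe 2).
tamzor → morzan (Recipe 1).
morzan + tamzor → hexvor (Recipe 9).
Using Recipe 5, morzan and hexvor make yorion.
Using Recipe 8, yorion and hexvor make pelash.
xantam would need renbry and nalbry (Recipe 3), but renbry is never obtained. zinhex would need tamzor and wynpax (Recipe 7), but wynpax is never obtained. renbry would need morzan and xantam (Recipe 6), but xantam is never obtained.

pelash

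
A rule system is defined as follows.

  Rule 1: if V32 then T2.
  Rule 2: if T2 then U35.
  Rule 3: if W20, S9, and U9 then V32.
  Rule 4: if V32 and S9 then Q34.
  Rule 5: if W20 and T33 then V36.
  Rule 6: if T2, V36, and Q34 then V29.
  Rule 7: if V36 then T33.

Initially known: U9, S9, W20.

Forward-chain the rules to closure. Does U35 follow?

W20, S9, and U9 hold, so V32 follows (Rule 3).
From V32, Rule 1 gives T2.
From T2, Rule 2 gives U35.

Yes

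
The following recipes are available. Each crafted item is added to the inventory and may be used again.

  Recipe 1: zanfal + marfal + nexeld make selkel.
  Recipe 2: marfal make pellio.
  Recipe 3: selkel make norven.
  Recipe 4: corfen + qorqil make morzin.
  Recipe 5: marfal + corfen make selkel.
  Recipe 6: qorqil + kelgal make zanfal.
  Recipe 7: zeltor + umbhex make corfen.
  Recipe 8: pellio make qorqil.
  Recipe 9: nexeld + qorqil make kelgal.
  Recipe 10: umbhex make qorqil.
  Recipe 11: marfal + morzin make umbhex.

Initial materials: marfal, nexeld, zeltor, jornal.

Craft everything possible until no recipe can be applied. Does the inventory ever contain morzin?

No

morzin would need corfen and qorqil (Recipe 4), but corfen is never obtained.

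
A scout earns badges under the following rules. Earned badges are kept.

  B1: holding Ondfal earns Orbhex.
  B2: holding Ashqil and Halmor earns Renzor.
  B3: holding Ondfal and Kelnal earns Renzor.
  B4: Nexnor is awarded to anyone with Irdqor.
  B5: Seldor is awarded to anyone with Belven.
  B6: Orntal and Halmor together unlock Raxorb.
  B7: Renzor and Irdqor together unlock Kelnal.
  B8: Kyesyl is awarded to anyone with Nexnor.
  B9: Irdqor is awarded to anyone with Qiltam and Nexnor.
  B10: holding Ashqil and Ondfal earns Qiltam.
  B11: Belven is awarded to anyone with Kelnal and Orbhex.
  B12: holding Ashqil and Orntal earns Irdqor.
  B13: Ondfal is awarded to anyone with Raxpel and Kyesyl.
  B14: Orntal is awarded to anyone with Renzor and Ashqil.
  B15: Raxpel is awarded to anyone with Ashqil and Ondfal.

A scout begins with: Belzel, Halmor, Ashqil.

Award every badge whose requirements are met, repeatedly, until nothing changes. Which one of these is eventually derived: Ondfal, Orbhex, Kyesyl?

With Ashqil and Halmor, Renzor is earned (B2).
With Renzor and Ashqil, Orntal is earned (B14).
With Ashqil and Orntal, Irdqor is earned (B12).
With Irdqor, Nexnor is earned (B4).
With Nexnor, Kyesyl is earned (B8).
Ondfal would need Raxpel and Kyesyl (B13), but Raxpel is never earned. Orbhex would need Ondfal (B1), but Ondfal is never earned.

Kyesyl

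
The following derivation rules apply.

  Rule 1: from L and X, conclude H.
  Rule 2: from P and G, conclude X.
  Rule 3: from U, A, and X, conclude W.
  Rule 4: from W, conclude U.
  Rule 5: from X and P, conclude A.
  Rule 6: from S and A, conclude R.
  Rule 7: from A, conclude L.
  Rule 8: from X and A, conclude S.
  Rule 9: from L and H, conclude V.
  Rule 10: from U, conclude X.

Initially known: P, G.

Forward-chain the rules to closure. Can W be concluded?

No

W would need U, A, and X (Rule 3), but U is never established.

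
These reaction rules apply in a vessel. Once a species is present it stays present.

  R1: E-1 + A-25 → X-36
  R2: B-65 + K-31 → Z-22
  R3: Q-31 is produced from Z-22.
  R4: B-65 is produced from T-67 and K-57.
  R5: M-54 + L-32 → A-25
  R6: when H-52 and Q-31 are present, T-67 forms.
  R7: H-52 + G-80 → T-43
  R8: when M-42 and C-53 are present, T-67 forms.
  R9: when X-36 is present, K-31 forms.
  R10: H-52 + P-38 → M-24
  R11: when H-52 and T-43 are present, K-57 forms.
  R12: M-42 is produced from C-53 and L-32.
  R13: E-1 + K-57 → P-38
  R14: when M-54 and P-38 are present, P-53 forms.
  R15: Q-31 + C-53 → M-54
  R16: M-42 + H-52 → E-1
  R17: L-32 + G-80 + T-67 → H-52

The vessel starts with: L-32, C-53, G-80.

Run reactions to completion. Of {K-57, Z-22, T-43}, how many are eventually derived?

C-53 and L-32 present → M-42 forms (R12).
M-42 and C-53 present → T-67 forms (R8).
L-32, G-80, and T-67 present → H-52 forms (R17).
H-52 and G-80 present → T-43 forms (R7).
H-52 and T-43 present → K-57 forms (R11).
K-57: reached.
Z-22 would need B-65 and K-31 (R2), but K-31 never forms.
T-43: reached.
Reached: K-57 and T-43 — 2 of the 3.

2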